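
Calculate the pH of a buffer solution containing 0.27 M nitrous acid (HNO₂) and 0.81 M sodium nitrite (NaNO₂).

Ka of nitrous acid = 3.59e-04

pKa = -log(3.59e-04) = 3.44. pH = pKa + log([A⁻]/[HA]) = 3.44 + log(0.81/0.27)

pH = 3.92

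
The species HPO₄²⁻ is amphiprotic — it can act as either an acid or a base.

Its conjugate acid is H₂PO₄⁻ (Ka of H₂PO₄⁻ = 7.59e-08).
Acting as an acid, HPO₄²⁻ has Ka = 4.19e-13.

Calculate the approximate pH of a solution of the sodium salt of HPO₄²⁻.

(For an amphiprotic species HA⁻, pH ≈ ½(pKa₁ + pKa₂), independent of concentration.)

pKa₁ = -log(7.59e-08) = 7.12; pKa₂ = -log(4.19e-13) = 12.38. For an amphiprotic species, pH ≈ ½(pKa₁ + pKa₂) = ½(7.12 + 12.38) = 9.75.

pH = 9.75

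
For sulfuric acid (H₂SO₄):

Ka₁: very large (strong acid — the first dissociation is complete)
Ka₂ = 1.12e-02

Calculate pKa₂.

pKa₂ = -log(Ka₂) = -log(1.12e-02) = 1.95.

pK_{a2} = 1.95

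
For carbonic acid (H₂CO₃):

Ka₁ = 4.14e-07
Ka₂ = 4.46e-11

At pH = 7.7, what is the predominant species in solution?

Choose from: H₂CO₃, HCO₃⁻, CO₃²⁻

pKa₁ = 6.38, pKa₂ = 10.35. For a polyprotic acid the predominant species crosses at each pKa: below pKa_n the protonated form dominates, above it the deprotonated form does. At pH = 7.7, the predominant species is HCO₃⁻.

HCO₃⁻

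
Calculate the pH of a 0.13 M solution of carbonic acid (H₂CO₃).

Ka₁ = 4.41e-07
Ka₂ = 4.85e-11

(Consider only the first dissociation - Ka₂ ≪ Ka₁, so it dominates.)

First dissociation dominates. From Ka₁ = [H⁺][HA⁻]/[H₂A], x² + Ka₁·x − Ka₁·C = 0 with C = 0.13 M and Ka₁ = 4.41e-07. Solving: [H⁺] = (−Ka₁ + √(Ka₁² + 4·Ka₁·C)) / 2 = 2.3922e-04 M. pH = -log(2.3922e-04) = 3.62.

pH = 3.62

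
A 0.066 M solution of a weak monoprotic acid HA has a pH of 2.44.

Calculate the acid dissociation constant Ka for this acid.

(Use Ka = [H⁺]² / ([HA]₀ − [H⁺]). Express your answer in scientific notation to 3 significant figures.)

[H⁺] = 10^(−pH) = 10^(−2.44) = 3.631e-03 M. For HA ⇌ H⁺ + A⁻, Ka = [H⁺][A⁻]/[HA] = [H⁺]² / ([HA]₀ − [H⁺]) = (3.631e-03)² / (0.066 − 3.631e-03) = 2.11e-04.

K_a = 2.11e-04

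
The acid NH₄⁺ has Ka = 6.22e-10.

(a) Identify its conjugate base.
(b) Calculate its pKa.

(a) The conjugate base is formed by removing one H⁺ from NH₄⁺, giving NH₃. (b) pKa = -log(Ka) = -log(6.22e-10) = 9.21.

Conjugate base: NH₃; pK_a = 9.21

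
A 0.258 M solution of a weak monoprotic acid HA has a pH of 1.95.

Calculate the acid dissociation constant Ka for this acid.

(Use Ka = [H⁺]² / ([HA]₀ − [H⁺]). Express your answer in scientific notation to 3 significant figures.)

[H⁺] = 10^(−pH) = 10^(−1.95) = 1.122e-02 M. For HA ⇌ H⁺ + A⁻, Ka = [H⁺][A⁻]/[HA] = [H⁺]² / ([HA]₀ − [H⁺]) = (1.122e-02)² / (0.258 − 1.122e-02) = 5.10e-04.

K_a = 5.10e-04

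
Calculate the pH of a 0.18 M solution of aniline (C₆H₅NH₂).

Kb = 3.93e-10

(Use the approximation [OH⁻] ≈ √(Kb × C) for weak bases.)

[OH⁻] = √(Kb × C) = √(3.93e-10 × 0.18) = 8.4107e-06. pOH = 5.08, pH = 14 - pOH

pH = 8.92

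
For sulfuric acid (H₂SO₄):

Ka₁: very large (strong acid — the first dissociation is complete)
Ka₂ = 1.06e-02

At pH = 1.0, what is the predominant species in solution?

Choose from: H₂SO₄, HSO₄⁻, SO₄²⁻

The first dissociation is complete, so H₂SO₄ itself is never the predominant species in water; pKa₂ = -log(1.06e-02) = 1.97. For a polyprotic acid the predominant species crosses at each pKa: below pKa_n the protonated form dominates, above it the deprotonated form does. At pH = 1.0, the predominant species is HSO₄⁻.

HSO₄⁻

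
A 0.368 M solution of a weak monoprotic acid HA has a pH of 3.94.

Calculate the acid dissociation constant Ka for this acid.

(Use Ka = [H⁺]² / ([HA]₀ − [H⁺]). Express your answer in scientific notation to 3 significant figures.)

[H⁺] = 10^(−pH) = 10^(−3.94) = 1.148e-04 M. For HA ⇌ H⁺ + A⁻, Ka = [H⁺][A⁻]/[HA] = [H⁺]² / ([HA]₀ − [H⁺]) = (1.148e-04)² / (0.368 − 1.148e-04) = 3.58e-08.

K_a = 3.58e-08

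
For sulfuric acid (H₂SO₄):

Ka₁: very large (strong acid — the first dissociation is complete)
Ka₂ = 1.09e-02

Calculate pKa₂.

pKa₂ = -log(Ka₂) = -log(1.09e-02) = 1.96.

pK_{a2} = 1.96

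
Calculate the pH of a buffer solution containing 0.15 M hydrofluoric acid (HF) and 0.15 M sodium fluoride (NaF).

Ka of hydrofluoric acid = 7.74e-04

pKa = -log(7.74e-04) = 3.11. pH = pKa + log([A⁻]/[HA]) = 3.11 + log(0.15/0.15)

pH = 3.11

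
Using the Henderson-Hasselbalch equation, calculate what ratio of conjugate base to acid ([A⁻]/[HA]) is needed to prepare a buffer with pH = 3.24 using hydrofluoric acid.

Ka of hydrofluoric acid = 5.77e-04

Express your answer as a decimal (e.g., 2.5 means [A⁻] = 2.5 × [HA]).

pKa = -log(5.77e-04) = 3.2388. pH = pKa + log([A⁻]/[HA]), so log([A⁻]/[HA]) = pH − pKa = 3.24 − 3.2388 = 0.0012. [A⁻]/[HA] = 10^(0.0012) = 1.00

[A⁻]/[HA] = 1.00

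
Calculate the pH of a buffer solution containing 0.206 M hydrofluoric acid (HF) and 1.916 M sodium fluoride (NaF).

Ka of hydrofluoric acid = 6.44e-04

pKa = -log(6.44e-04) = 3.19. pH = pKa + log([A⁻]/[HA]) = 3.19 + log(1.916/0.206)

pH = 4.16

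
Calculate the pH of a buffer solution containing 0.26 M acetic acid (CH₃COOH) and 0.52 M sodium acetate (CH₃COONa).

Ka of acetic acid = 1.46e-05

pKa = -log(1.46e-05) = 4.84. pH = pKa + log([A⁻]/[HA]) = 4.84 + log(0.52/0.26)

pH = 5.14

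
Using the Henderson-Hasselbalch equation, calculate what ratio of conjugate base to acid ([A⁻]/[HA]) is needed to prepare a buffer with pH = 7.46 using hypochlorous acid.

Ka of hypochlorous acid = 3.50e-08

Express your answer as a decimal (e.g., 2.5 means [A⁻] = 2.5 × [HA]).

pKa = -log(3.50e-08) = 7.4559. pH = pKa + log([A⁻]/[HA]), so log([A⁻]/[HA]) = pH − pKa = 7.46 − 7.4559 = 0.0041. [A⁻]/[HA] = 10^(0.0041) = 1.01

[A⁻]/[HA] = 1.01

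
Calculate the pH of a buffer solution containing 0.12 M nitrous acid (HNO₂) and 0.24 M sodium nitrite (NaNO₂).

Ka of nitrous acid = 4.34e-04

pKa = -log(4.34e-04) = 3.36. pH = pKa + log([A⁻]/[HA]) = 3.36 + log(0.24/0.12)

pH = 3.66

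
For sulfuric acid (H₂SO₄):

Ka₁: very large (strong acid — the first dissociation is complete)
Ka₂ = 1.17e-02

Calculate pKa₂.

pKa₂ = -log(Ka₂) = -log(1.17e-02) = 1.93.

pK_{a2} = 1.93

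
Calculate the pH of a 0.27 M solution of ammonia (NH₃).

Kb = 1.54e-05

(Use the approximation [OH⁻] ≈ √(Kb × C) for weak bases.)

[OH⁻] = √(Kb × C) = √(1.54e-05 × 0.27) = 2.0391e-03. pOH = 2.69, pH = 14 - pOH

pH = 11.31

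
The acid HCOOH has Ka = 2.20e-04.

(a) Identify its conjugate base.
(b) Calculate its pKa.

(a) The conjugate base is formed by removing one H⁺ from HCOOH, giving HCOO⁻. (b) pKa = -log(Ka) = -log(2.20e-04) = 3.66.

Conjugate base: HCOO⁻; pK_a = 3.66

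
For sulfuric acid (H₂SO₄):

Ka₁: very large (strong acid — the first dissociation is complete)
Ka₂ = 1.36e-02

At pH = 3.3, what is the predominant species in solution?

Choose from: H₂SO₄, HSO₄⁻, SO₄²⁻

The first dissociation is complete, so H₂SO₄ itself is never the predominant species in water; pKa₂ = -log(1.36e-02) = 1.87. For a polyprotic acid the predominant species crosses at each pKa: below pKa_n the protonated form dominates, above it the deprotonated form does. At pH = 3.3, the predominant species is SO₄²⁻.

SO₄²⁻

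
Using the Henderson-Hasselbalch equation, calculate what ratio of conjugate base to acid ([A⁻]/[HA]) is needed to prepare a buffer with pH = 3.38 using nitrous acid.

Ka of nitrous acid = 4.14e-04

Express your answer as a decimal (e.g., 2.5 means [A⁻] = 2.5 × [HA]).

pKa = -log(4.14e-04) = 3.3830. pH = pKa + log([A⁻]/[HA]), so log([A⁻]/[HA]) = pH − pKa = 3.38 − 3.3830 = -0.0030. [A⁻]/[HA] = 10^(-0.0030) = 0.993

[A⁻]/[HA] = 0.993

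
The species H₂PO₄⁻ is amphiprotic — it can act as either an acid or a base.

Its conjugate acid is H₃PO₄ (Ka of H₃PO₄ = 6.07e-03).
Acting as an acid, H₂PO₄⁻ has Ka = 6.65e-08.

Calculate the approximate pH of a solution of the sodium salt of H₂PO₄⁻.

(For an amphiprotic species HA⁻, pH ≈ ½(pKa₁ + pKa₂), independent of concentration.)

pKa₁ = -log(6.07e-03) = 2.22; pKa₂ = -log(6.65e-08) = 7.18. For an amphiprotic species, pH ≈ ½(pKa₁ + pKa₂) = ½(2.22 + 7.18) = 4.70.

pH = 4.70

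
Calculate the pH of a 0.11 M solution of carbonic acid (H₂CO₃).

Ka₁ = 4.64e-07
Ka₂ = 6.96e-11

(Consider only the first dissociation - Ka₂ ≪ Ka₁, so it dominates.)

First dissociation dominates. From Ka₁ = [H⁺][HA⁻]/[H₂A], x² + Ka₁·x − Ka₁·C = 0 with C = 0.11 M and Ka₁ = 4.64e-07. Solving: [H⁺] = (−Ka₁ + √(Ka₁² + 4·Ka₁·C)) / 2 = 2.2569e-04 M. pH = -log(2.2569e-04) = 3.65.

pH = 3.65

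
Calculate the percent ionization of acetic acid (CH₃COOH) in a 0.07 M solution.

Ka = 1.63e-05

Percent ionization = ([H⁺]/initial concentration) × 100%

Using Ka equilibrium: x² + Ka×x - Ka×C = 0. Solving: [H⁺] = 1.0601e-03. Percent = (1.0601e-03/0.07) × 100

Percent ionization = 1.51%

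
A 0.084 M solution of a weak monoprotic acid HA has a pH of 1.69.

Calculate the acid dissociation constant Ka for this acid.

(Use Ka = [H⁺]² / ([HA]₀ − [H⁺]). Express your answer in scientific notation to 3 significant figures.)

[H⁺] = 10^(−pH) = 10^(−1.69) = 2.042e-02 M. For HA ⇌ H⁺ + A⁻, Ka = [H⁺][A⁻]/[HA] = [H⁺]² / ([HA]₀ − [H⁺]) = (2.042e-02)² / (0.084 − 2.042e-02) = 6.56e-03.

K_a = 6.56e-03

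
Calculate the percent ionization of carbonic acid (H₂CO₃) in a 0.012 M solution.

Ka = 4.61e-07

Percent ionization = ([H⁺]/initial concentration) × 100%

Using Ka equilibrium: x² + Ka×x - Ka×C = 0. Solving: [H⁺] = 7.4147e-05. Percent = (7.4147e-05/0.012) × 100

Percent ionization = 0.618%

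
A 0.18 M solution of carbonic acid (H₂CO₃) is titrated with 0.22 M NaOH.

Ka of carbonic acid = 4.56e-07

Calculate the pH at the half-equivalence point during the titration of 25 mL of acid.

At half-equivalence [HA] = [A⁻], so Henderson-Hasselbalch gives pH = pKa = -log(4.56e-07) = 6.34.

pH = pKa = 6.34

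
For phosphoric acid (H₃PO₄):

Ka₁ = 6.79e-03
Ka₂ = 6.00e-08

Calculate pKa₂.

pKa₂ = -log(Ka₂) = -log(6.00e-08) = 7.22.

pK_{a2} = 7.22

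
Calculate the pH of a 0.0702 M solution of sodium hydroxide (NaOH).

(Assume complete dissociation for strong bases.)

[OH⁻] = 0.0702 M for strong base. pOH = -log[OH⁻] = 1.15, pH = 14 - pOH

pH = 12.85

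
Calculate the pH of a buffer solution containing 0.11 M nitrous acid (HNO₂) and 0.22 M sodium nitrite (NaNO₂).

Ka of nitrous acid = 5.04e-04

pKa = -log(5.04e-04) = 3.30. pH = pKa + log([A⁻]/[HA]) = 3.30 + log(0.22/0.11)

pH = 3.60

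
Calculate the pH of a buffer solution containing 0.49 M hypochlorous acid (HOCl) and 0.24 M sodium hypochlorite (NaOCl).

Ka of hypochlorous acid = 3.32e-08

pKa = -log(3.32e-08) = 7.48. pH = pKa + log([A⁻]/[HA]) = 7.48 + log(0.24/0.49)

pH = 7.17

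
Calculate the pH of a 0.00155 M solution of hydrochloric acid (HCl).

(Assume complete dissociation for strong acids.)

[H⁺] = 0.00155 M for strong acid. pH = -log[H⁺] = -log(0.00155)

pH = 2.81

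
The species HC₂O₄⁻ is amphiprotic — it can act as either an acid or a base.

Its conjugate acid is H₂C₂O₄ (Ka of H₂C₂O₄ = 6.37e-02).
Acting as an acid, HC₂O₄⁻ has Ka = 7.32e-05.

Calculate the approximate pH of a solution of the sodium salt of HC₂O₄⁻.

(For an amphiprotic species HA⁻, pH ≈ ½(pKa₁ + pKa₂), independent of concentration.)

pKa₁ = -log(6.37e-02) = 1.20; pKa₂ = -log(7.32e-05) = 4.14. For an amphiprotic species, pH ≈ ½(pKa₁ + pKa₂) = ½(1.20 + 4.14) = 2.67.

pH = 2.67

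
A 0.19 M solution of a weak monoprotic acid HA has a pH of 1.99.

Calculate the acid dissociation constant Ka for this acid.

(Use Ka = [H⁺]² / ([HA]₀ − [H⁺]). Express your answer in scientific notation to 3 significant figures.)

[H⁺] = 10^(−pH) = 10^(−1.99) = 1.023e-02 M. For HA ⇌ H⁺ + A⁻, Ka = [H⁺][A⁻]/[HA] = [H⁺]² / ([HA]₀ − [H⁺]) = (1.023e-02)² / (0.19 − 1.023e-02) = 5.82e-04.

K_a = 5.82e-04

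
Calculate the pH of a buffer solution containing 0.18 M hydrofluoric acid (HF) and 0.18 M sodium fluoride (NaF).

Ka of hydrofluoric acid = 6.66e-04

pKa = -log(6.66e-04) = 3.18. pH = pKa + log([A⁻]/[HA]) = 3.18 + log(0.18/0.18)

pH = 3.18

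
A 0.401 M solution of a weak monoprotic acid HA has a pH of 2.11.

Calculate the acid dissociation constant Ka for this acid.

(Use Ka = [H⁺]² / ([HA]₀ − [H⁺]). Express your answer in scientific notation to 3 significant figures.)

[H⁺] = 10^(−pH) = 10^(−2.11) = 7.762e-03 M. For HA ⇌ H⁺ + A⁻, Ka = [H⁺][A⁻]/[HA] = [H⁺]² / ([HA]₀ − [H⁺]) = (7.762e-03)² / (0.401 − 7.762e-03) = 1.53e-04.

K_a = 1.53e-04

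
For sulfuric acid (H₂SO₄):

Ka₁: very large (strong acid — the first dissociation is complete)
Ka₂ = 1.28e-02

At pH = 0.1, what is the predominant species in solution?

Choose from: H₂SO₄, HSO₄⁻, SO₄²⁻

The first dissociation is complete, so H₂SO₄ itself is never the predominant species in water; pKa₂ = -log(1.28e-02) = 1.89. For a polyprotic acid the predominant species crosses at each pKa: below pKa_n the protonated form dominates, above it the deprotonated form does. At pH = 0.1, the predominant species is HSO₄⁻.

HSO₄⁻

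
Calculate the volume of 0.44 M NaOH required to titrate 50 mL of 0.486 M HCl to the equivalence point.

At equivalence: moles acid = moles base. moles HCl = 0.486 × 50/1000 = 0.0243 mol. V_base = moles / 0.44 × 1000 = 55.2 mL.

V_{base} = 55.2 mL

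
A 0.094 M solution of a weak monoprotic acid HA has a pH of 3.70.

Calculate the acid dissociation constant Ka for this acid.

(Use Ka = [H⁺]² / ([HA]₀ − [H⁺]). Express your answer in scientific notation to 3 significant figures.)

[H⁺] = 10^(−pH) = 10^(−3.70) = 1.995e-04 M. For HA ⇌ H⁺ + A⁻, Ka = [H⁺][A⁻]/[HA] = [H⁺]² / ([HA]₀ − [H⁺]) = (1.995e-04)² / (0.094 − 1.995e-04) = 4.24e-07.

K_a = 4.24e-07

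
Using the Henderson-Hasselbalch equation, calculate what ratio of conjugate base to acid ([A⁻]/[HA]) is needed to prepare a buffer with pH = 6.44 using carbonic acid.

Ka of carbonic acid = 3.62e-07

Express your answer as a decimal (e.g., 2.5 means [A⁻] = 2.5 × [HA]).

pKa = -log(3.62e-07) = 6.4413. pH = pKa + log([A⁻]/[HA]), so log([A⁻]/[HA]) = pH − pKa = 6.44 − 6.4413 = -0.0013. [A⁻]/[HA] = 10^(-0.0013) = 0.997

[A⁻]/[HA] = 0.997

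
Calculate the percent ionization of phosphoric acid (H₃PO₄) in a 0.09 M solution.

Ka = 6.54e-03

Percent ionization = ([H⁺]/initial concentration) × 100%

Using Ka equilibrium: x² + Ka×x - Ka×C = 0. Solving: [H⁺] = 2.1210e-02. Percent = (2.1210e-02/0.09) × 100

Percent ionization = 23.6%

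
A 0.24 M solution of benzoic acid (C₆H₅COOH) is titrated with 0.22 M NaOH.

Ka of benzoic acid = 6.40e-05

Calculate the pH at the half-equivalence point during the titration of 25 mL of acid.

At half-equivalence [HA] = [A⁻], so Henderson-Hasselbalch gives pH = pKa = -log(6.40e-05) = 4.19.

pH = pKa = 4.19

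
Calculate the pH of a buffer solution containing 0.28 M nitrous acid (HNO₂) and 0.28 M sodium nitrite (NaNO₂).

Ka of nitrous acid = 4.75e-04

pKa = -log(4.75e-04) = 3.32. pH = pKa + log([A⁻]/[HA]) = 3.32 + log(0.28/0.28)

pH = 3.32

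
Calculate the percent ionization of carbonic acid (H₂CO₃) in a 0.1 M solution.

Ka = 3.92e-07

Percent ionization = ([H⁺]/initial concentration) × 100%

Using Ka equilibrium: x² + Ka×x - Ka×C = 0. Solving: [H⁺] = 1.9779e-04. Percent = (1.9779e-04/0.1) × 100

Percent ionization = 0.198%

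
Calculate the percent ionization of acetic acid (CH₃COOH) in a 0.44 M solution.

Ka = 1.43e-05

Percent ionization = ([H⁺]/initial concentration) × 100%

Using Ka equilibrium: x² + Ka×x - Ka×C = 0. Solving: [H⁺] = 2.5012e-03. Percent = (2.5012e-03/0.44) × 100

Percent ionization = 0.568%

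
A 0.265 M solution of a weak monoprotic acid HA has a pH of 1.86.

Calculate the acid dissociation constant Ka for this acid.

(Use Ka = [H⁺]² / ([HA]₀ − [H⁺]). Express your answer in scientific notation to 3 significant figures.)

[H⁺] = 10^(−pH) = 10^(−1.86) = 1.380e-02 M. For HA ⇌ H⁺ + A⁻, Ka = [H⁺][A⁻]/[HA] = [H⁺]² / ([HA]₀ − [H⁺]) = (1.380e-02)² / (0.265 − 1.380e-02) = 7.59e-04.

K_a = 7.59e-04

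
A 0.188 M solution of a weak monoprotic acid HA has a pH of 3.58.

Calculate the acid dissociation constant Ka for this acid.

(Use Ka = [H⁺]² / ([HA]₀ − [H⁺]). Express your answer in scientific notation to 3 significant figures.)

[H⁺] = 10^(−pH) = 10^(−3.58) = 2.630e-04 M. For HA ⇌ H⁺ + A⁻, Ka = [H⁺][A⁻]/[HA] = [H⁺]² / ([HA]₀ − [H⁺]) = (2.630e-04)² / (0.188 − 2.630e-04) = 3.69e-07.

K_a = 3.69e-07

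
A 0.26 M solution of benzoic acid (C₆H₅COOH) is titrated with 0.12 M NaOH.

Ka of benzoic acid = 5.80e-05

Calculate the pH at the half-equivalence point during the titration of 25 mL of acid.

At half-equivalence [HA] = [A⁻], so Henderson-Hasselbalch gives pH = pKa = -log(5.80e-05) = 4.24.

pH = pKa = 4.24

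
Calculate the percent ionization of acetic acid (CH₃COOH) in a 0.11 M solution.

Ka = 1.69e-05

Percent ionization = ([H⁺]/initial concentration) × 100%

Using Ka equilibrium: x² + Ka×x - Ka×C = 0. Solving: [H⁺] = 1.3550e-03. Percent = (1.3550e-03/0.11) × 100

Percent ionization = 1.23%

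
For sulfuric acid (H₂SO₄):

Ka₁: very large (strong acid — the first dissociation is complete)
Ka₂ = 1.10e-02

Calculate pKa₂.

pKa₂ = -log(Ka₂) = -log(1.10e-02) = 1.96.

pK_{a2} = 1.96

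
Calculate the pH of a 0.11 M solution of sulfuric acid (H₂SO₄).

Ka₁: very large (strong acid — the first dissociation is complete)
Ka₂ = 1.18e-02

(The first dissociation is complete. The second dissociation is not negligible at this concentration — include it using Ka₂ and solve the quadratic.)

First dissociation is complete: [H⁺]₀ = [HSO₄⁻]₀ = C = 0.11 M. Second dissociation HSO₄⁻ ⇌ H⁺ + SO₄²⁻: let x = [SO₄²⁻]. Ka₂ = (C + x)·x / (C − x) = 1.18e-02 → x² + (C + Ka₂)·x − Ka₂·C = 0 → x² + 0.12180·x − 1.298e-03 = 0. x = (−0.12180 + √(0.12180² + 4 × 1.298e-03)) / 2 = 9.8588e-03 M. [H⁺] = C + x = 0.11 + 9.8588e-03 = 1.1986e-01 M. pH = -log(1.1986e-01) = 0.92.

pH = 0.92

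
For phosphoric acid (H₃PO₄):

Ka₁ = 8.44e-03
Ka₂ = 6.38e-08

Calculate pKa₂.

pKa₂ = -log(Ka₂) = -log(6.38e-08) = 7.20.

pK_{a2} = 7.20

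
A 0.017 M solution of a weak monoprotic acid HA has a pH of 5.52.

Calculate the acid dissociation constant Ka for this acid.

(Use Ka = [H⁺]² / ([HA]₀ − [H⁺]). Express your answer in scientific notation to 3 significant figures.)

[H⁺] = 10^(−pH) = 10^(−5.52) = 3.020e-06 M. For HA ⇌ H⁺ + A⁻, Ka = [H⁺][A⁻]/[HA] = [H⁺]² / ([HA]₀ − [H⁺]) = (3.020e-06)² / (0.017 − 3.020e-06) = 5.37e-10.

K_a = 5.37e-10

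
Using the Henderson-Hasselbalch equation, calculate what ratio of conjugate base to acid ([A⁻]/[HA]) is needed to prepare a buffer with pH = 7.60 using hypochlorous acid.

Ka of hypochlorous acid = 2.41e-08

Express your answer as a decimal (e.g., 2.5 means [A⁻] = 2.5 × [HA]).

pKa = -log(2.41e-08) = 7.6180. pH = pKa + log([A⁻]/[HA]), so log([A⁻]/[HA]) = pH − pKa = 7.60 − 7.6180 = -0.0180. [A⁻]/[HA] = 10^(-0.0180) = 0.959

[A⁻]/[HA] = 0.959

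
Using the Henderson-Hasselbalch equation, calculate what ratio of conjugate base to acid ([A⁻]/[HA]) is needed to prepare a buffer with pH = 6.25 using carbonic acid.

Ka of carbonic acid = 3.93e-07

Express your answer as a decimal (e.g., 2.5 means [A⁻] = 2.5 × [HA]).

pKa = -log(3.93e-07) = 6.4056. pH = pKa + log([A⁻]/[HA]), so log([A⁻]/[HA]) = pH − pKa = 6.25 − 6.4056 = -0.1556. [A⁻]/[HA] = 10^(-0.1556) = 0.699

[A⁻]/[HA] = 0.699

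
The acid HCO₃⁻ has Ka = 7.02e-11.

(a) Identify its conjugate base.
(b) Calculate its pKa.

(a) The conjugate base is formed by removing one H⁺ from HCO₃⁻, giving CO₃²⁻. (b) pKa = -log(Ka) = -log(7.02e-11) = 10.15.

Conjugate base: CO₃²⁻; pK_a = 10.15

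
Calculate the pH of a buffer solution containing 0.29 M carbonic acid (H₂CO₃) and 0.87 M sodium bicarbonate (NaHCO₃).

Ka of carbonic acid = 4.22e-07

pKa = -log(4.22e-07) = 6.37. pH = pKa + log([A⁻]/[HA]) = 6.37 + log(0.87/0.29)

pH = 6.85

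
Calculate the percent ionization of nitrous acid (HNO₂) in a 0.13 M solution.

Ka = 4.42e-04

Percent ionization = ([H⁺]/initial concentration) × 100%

Using Ka equilibrium: x² + Ka×x - Ka×C = 0. Solving: [H⁺] = 7.3625e-03. Percent = (7.3625e-03/0.13) × 100

Percent ionization = 5.66%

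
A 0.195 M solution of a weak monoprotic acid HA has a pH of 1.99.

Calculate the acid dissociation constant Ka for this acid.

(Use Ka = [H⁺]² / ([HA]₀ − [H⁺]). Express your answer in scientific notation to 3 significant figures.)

[H⁺] = 10^(−pH) = 10^(−1.99) = 1.023e-02 M. For HA ⇌ H⁺ + A⁻, Ka = [H⁺][A⁻]/[HA] = [H⁺]² / ([HA]₀ − [H⁺]) = (1.023e-02)² / (0.195 − 1.023e-02) = 5.67e-04.

K_a = 5.67e-04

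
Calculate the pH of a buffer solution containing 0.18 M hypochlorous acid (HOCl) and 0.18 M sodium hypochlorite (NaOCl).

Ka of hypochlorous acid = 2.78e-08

pKa = -log(2.78e-08) = 7.56. pH = pKa + log([A⁻]/[HA]) = 7.56 + log(0.18/0.18)

pH = 7.56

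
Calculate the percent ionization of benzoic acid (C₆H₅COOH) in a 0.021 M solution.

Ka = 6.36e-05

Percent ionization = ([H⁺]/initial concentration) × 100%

Using Ka equilibrium: x² + Ka×x - Ka×C = 0. Solving: [H⁺] = 1.1243e-03. Percent = (1.1243e-03/0.021) × 100

Percent ionization = 5.35%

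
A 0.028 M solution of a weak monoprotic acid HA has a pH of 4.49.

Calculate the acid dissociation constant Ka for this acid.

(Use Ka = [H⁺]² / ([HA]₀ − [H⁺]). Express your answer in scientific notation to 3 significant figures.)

[H⁺] = 10^(−pH) = 10^(−4.49) = 3.236e-05 M. For HA ⇌ H⁺ + A⁻, Ka = [H⁺][A⁻]/[HA] = [H⁺]² / ([HA]₀ − [H⁺]) = (3.236e-05)² / (0.028 − 3.236e-05) = 3.74e-08.

K_a = 3.74e-08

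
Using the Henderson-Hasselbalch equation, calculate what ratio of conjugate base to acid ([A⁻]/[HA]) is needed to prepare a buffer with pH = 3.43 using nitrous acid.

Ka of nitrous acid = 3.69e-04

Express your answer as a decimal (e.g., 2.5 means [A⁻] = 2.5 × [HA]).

pKa = -log(3.69e-04) = 3.4330. pH = pKa + log([A⁻]/[HA]), so log([A⁻]/[HA]) = pH − pKa = 3.43 − 3.4330 = -0.0030. [A⁻]/[HA] = 10^(-0.0030) = 0.993

[A⁻]/[HA] = 0.993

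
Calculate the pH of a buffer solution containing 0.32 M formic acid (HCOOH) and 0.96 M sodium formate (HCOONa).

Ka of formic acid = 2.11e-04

pKa = -log(2.11e-04) = 3.68. pH = pKa + log([A⁻]/[HA]) = 3.68 + log(0.96/0.32)

pH = 4.15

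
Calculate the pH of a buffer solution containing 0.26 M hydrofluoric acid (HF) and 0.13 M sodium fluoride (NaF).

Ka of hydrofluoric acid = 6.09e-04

pKa = -log(6.09e-04) = 3.22. pH = pKa + log([A⁻]/[HA]) = 3.22 + log(0.13/0.26)

pH = 2.91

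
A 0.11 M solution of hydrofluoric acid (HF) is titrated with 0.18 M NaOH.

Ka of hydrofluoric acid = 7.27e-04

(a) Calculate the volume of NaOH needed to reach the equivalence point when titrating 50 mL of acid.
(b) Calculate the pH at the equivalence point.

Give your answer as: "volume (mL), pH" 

moles acid = 0.11 × 50/1000 = 0.0055 mol; V_base = moles/0.18 × 1000 = 30.6 mL. At equivalence only the conjugate base is present: [A⁻] = 0.0055/0.081 = 6.8276e-02 M. Kb = Kw/Ka = 1.38e-11; [OH⁻] = √(Kb × [A⁻]) = 9.6910e-07; pOH = 6.01; pH = 14 - pOH = 7.99.

V = 30.6 mL, pH = 7.99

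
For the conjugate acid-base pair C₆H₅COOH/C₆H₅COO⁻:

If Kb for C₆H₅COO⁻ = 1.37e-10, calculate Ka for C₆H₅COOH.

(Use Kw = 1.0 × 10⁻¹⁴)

For a conjugate pair Ka × Kb = Kw, so Ka = Kw/Kb = 1.0 × 10⁻¹⁴ / 1.37e-10 = 7.30e-05.

K_a = 7.30e-05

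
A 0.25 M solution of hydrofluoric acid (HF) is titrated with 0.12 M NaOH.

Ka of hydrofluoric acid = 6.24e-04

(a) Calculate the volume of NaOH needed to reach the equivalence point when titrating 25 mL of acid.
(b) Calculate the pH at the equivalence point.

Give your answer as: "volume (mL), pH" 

moles acid = 0.25 × 25/1000 = 0.00625 mol; V_base = moles/0.12 × 1000 = 52.1 mL. At equivalence only the conjugate base is present: [A⁻] = 0.00625/0.077 = 8.1081e-02 M. Kb = Kw/Ka = 1.60e-11; [OH⁻] = √(Kb × [A⁻]) = 1.1399e-06; pOH = 5.94; pH = 14 - pOH = 8.06.

V = 52.1 mL, pH = 8.06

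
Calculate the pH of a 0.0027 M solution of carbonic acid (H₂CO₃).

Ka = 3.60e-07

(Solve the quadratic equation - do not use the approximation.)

x² + Ka×x - Ka×C = 0. Using quadratic formula: [H⁺] = 3.0997e-05

pH = 4.51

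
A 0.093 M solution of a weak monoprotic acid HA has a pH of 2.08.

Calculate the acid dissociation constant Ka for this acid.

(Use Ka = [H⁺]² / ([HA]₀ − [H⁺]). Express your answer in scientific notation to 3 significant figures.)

[H⁺] = 10^(−pH) = 10^(−2.08) = 8.318e-03 M. For HA ⇌ H⁺ + A⁻, Ka = [H⁺][A⁻]/[HA] = [H⁺]² / ([HA]₀ − [H⁺]) = (8.318e-03)² / (0.093 − 8.318e-03) = 8.17e-04.

K_a = 8.17e-04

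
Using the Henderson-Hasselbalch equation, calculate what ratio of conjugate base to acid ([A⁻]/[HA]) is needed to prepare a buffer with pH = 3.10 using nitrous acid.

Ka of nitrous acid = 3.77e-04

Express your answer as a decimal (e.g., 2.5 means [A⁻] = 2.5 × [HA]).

pKa = -log(3.77e-04) = 3.4237. pH = pKa + log([A⁻]/[HA]), so log([A⁻]/[HA]) = pH − pKa = 3.10 − 3.4237 = -0.3237. [A⁻]/[HA] = 10^(-0.3237) = 0.475

[A⁻]/[HA] = 0.475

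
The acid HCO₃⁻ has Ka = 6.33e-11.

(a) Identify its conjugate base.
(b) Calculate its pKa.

(a) The conjugate base is formed by removing one H⁺ from HCO₃⁻, giving CO₃²⁻. (b) pKa = -log(Ka) = -log(6.33e-11) = 10.20.

Conjugate base: CO₃²⁻; pK_a = 10.20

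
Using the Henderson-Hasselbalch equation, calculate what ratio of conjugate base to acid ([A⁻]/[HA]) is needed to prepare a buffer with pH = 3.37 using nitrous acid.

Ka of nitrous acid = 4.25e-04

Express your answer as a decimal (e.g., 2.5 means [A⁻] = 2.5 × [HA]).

pKa = -log(4.25e-04) = 3.3716. pH = pKa + log([A⁻]/[HA]), so log([A⁻]/[HA]) = pH − pKa = 3.37 − 3.3716 = -0.0016. [A⁻]/[HA] = 10^(-0.0016) = 0.996

[A⁻]/[HA] = 0.996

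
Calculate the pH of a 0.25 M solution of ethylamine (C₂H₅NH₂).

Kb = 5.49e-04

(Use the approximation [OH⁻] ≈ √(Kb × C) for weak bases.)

[OH⁻] = √(Kb × C) = √(5.49e-04 × 0.25) = 1.1715e-02. pOH = 1.93, pH = 14 - pOH

pH = 12.07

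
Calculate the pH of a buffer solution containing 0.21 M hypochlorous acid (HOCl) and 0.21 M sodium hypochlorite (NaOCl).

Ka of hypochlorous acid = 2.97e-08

pKa = -log(2.97e-08) = 7.53. pH = pKa + log([A⁻]/[HA]) = 7.53 + log(0.21/0.21)

pH = 7.53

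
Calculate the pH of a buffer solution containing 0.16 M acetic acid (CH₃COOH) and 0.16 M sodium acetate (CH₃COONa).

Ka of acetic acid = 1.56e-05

pKa = -log(1.56e-05) = 4.81. pH = pKa + log([A⁻]/[HA]) = 4.81 + log(0.16/0.16)

pH = 4.81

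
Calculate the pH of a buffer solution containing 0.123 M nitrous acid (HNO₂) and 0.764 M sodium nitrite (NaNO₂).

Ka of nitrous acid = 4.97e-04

pKa = -log(4.97e-04) = 3.30. pH = pKa + log([A⁻]/[HA]) = 3.30 + log(0.764/0.123)

pH = 4.10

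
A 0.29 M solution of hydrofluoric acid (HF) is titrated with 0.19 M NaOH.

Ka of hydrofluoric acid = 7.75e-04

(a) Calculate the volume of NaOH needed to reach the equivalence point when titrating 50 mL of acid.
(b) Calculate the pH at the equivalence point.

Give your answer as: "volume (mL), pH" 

moles acid = 0.29 × 50/1000 = 0.0145 mol; V_base = moles/0.19 × 1000 = 76.3 mL. At equivalence only the conjugate base is present: [A⁻] = 0.0145/0.126 = 1.1479e-01 M. Kb = Kw/Ka = 1.29e-11; [OH⁻] = √(Kb × [A⁻]) = 1.2170e-06; pOH = 5.91; pH = 14 - pOH = 8.09.

V = 76.3 mL, pH = 8.09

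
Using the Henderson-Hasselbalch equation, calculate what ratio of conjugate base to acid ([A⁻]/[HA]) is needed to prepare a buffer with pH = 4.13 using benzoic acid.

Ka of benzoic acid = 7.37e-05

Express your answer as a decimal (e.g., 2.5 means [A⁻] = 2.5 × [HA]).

pKa = -log(7.37e-05) = 4.1325. pH = pKa + log([A⁻]/[HA]), so log([A⁻]/[HA]) = pH − pKa = 4.13 − 4.1325 = -0.0025. [A⁻]/[HA] = 10^(-0.0025) = 0.994

[A⁻]/[HA] = 0.994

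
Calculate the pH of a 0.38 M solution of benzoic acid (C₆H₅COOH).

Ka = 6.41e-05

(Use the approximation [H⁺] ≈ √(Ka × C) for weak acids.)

[H⁺] = √(Ka × C) = √(6.41e-05 × 0.38) = 4.9354e-03. pH = -log(4.9354e-03)

pH = 2.31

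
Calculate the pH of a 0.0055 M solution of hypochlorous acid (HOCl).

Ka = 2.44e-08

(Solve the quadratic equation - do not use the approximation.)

x² + Ka×x - Ka×C = 0. Using quadratic formula: [H⁺] = 1.1572e-05

pH = 4.94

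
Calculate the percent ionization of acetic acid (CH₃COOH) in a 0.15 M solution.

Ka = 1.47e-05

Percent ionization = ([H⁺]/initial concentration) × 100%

Using Ka equilibrium: x² + Ka×x - Ka×C = 0. Solving: [H⁺] = 1.4776e-03. Percent = (1.4776e-03/0.15) × 100

Percent ionization = 0.985%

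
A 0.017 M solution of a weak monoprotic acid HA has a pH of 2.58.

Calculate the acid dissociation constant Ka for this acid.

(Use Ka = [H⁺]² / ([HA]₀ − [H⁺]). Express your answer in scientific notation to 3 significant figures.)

[H⁺] = 10^(−pH) = 10^(−2.58) = 2.630e-03 M. For HA ⇌ H⁺ + A⁻, Ka = [H⁺][A⁻]/[HA] = [H⁺]² / ([HA]₀ − [H⁺]) = (2.630e-03)² / (0.017 − 2.630e-03) = 4.81e-04.

K_a = 4.81e-04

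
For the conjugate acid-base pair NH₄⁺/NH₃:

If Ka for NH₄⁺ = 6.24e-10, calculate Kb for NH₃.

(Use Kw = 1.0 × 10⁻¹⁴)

For a conjugate pair Ka × Kb = Kw, so Kb = Kw/Ka = 1.0 × 10⁻¹⁴ / 6.24e-10 = 1.60e-05.

K_b = 1.60e-05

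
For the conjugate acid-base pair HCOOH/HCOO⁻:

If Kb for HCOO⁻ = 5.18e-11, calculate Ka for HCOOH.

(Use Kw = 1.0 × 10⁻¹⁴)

For a conjugate pair Ka × Kb = Kw, so Ka = Kw/Kb = 1.0 × 10⁻¹⁴ / 5.18e-11 = 1.93e-04.

K_a = 1.93e-04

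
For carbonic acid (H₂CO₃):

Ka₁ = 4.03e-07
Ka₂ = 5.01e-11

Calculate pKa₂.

pKa₂ = -log(Ka₂) = -log(5.01e-11) = 10.30.

pK_{a2} = 10.30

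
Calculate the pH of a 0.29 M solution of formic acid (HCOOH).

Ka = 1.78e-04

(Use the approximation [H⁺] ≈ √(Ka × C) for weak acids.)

[H⁺] = √(Ka × C) = √(1.78e-04 × 0.29) = 7.1847e-03. pH = -log(7.1847e-03)

pH = 2.14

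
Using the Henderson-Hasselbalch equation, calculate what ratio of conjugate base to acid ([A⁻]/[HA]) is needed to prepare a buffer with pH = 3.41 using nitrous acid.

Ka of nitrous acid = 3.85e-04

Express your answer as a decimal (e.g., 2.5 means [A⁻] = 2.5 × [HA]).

pKa = -log(3.85e-04) = 3.4145. pH = pKa + log([A⁻]/[HA]), so log([A⁻]/[HA]) = pH − pKa = 3.41 − 3.4145 = -0.0045. [A⁻]/[HA] = 10^(-0.0045) = 0.990

[A⁻]/[HA] = 0.990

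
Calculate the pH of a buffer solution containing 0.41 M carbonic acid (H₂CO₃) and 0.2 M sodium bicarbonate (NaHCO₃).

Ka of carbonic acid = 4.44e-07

pKa = -log(4.44e-07) = 6.35. pH = pKa + log([A⁻]/[HA]) = 6.35 + log(0.2/0.41)

pH = 6.04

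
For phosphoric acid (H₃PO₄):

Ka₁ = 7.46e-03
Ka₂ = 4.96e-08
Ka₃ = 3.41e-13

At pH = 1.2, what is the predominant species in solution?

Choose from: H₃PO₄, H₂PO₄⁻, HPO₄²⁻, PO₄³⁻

pKa₁ = 2.13, pKa₂ = 7.30, pKa₃ = 12.47. For a polyprotic acid the predominant species crosses at each pKa: below pKa_n the protonated form dominates, above it the deprotonated form does. At pH = 1.2, the predominant species is H₃PO₄.

H₃PO₄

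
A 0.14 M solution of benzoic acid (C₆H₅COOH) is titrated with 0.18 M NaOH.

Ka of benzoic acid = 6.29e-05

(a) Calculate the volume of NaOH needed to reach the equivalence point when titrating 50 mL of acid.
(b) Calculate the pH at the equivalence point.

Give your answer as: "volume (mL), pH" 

moles acid = 0.14 × 50/1000 = 0.007 mol; V_base = moles/0.18 × 1000 = 38.9 mL. At equivalence only the conjugate base is present: [A⁻] = 0.007/0.089 = 7.8750e-02 M. Kb = Kw/Ka = 1.59e-10; [OH⁻] = √(Kb × [A⁻]) = 3.5383e-06; pOH = 5.45; pH = 14 - pOH = 8.55.

V = 38.9 mL, pH = 8.55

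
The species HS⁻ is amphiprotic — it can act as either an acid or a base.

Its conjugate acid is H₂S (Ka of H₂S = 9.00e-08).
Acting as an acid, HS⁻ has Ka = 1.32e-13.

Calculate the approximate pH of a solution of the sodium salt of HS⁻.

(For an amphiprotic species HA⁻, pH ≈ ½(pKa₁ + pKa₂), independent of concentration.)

pKa₁ = -log(9.00e-08) = 7.05; pKa₂ = -log(1.32e-13) = 12.88. For an amphiprotic species, pH ≈ ½(pKa₁ + pKa₂) = ½(7.05 + 12.88) = 9.96.

pH = 9.96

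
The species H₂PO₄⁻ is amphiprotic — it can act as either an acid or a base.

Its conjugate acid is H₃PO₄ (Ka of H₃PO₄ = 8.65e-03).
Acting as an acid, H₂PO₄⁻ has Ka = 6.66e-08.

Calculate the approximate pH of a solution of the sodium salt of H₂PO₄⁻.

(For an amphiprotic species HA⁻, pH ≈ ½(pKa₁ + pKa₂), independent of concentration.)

pKa₁ = -log(8.65e-03) = 2.06; pKa₂ = -log(6.66e-08) = 7.18. For an amphiprotic species, pH ≈ ½(pKa₁ + pKa₂) = ½(2.06 + 7.18) = 4.62.

pH = 4.62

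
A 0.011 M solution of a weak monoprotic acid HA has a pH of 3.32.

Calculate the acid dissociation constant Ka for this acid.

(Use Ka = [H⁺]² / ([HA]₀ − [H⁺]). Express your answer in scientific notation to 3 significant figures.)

[H⁺] = 10^(−pH) = 10^(−3.32) = 4.786e-04 M. For HA ⇌ H⁺ + A⁻, Ka = [H⁺][A⁻]/[HA] = [H⁺]² / ([HA]₀ − [H⁺]) = (4.786e-04)² / (0.011 − 4.786e-04) = 2.18e-05.

K_a = 2.18e-05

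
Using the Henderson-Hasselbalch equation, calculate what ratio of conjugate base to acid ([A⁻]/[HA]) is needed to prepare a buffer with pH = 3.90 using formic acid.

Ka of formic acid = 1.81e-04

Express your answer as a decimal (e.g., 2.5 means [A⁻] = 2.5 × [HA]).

pKa = -log(1.81e-04) = 3.7423. pH = pKa + log([A⁻]/[HA]), so log([A⁻]/[HA]) = pH − pKa = 3.90 − 3.7423 = 0.1577. [A⁻]/[HA] = 10^(0.1577) = 1.44

[A⁻]/[HA] = 1.44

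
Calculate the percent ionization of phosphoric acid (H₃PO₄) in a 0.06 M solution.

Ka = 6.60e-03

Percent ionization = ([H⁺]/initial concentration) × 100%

Using Ka equilibrium: x² + Ka×x - Ka×C = 0. Solving: [H⁺] = 1.6872e-02. Percent = (1.6872e-02/0.06) × 100

Percent ionization = 28.1%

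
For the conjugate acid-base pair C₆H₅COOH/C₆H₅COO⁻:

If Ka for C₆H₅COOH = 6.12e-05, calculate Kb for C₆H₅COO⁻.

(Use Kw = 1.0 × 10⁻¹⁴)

For a conjugate pair Ka × Kb = Kw, so Kb = Kw/Ka = 1.0 × 10⁻¹⁴ / 6.12e-05 = 1.63e-10.

K_b = 1.63e-10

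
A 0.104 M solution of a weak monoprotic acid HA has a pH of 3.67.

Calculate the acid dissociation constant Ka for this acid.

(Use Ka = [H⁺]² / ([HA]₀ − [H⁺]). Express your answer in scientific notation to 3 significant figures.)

[H⁺] = 10^(−pH) = 10^(−3.67) = 2.138e-04 M. For HA ⇌ H⁺ + A⁻, Ka = [H⁺][A⁻]/[HA] = [H⁺]² / ([HA]₀ − [H⁺]) = (2.138e-04)² / (0.104 − 2.138e-04) = 4.40e-07.

K_a = 4.40e-07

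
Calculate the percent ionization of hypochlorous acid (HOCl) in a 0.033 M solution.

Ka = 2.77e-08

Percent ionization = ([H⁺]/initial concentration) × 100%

Using Ka equilibrium: x² + Ka×x - Ka×C = 0. Solving: [H⁺] = 3.0220e-05. Percent = (3.0220e-05/0.033) × 100

Percent ionization = 0.0916%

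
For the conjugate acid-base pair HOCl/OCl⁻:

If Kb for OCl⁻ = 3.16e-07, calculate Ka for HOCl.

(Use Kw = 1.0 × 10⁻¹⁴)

For a conjugate pair Ka × Kb = Kw, so Ka = Kw/Kb = 1.0 × 10⁻¹⁴ / 3.16e-07 = 3.16e-08.

K_a = 3.16e-08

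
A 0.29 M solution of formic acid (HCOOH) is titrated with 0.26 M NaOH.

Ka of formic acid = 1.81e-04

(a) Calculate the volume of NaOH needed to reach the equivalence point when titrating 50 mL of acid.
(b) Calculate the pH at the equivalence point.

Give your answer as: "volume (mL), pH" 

moles acid = 0.29 × 50/1000 = 0.0145 mol; V_base = moles/0.26 × 1000 = 55.8 mL. At equivalence only the conjugate base is present: [A⁻] = 0.0145/0.106 = 1.3709e-01 M. Kb = Kw/Ka = 5.52e-11; [OH⁻] = √(Kb × [A⁻]) = 2.7521e-06; pOH = 5.56; pH = 14 - pOH = 8.44.

V = 55.8 mL, pH = 8.44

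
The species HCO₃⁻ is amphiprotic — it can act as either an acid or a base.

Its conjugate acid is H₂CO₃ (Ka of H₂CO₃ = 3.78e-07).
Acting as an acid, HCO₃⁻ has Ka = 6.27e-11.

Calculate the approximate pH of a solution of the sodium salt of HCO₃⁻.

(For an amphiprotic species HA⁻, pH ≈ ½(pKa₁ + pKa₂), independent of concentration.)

pKa₁ = -log(3.78e-07) = 6.42; pKa₂ = -log(6.27e-11) = 10.20. For an amphiprotic species, pH ≈ ½(pKa₁ + pKa₂) = ½(6.42 + 10.20) = 8.31.

pH = 8.31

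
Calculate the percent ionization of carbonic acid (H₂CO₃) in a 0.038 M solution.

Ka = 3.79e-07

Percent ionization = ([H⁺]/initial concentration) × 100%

Using Ka equilibrium: x² + Ka×x - Ka×C = 0. Solving: [H⁺] = 1.1982e-04. Percent = (1.1982e-04/0.038) × 100

Percent ionization = 0.315%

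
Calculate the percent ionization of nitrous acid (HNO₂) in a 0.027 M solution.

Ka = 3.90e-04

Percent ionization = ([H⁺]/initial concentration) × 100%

Using Ka equilibrium: x² + Ka×x - Ka×C = 0. Solving: [H⁺] = 3.0558e-03. Percent = (3.0558e-03/0.027) × 100

Percent ionization = 11.3%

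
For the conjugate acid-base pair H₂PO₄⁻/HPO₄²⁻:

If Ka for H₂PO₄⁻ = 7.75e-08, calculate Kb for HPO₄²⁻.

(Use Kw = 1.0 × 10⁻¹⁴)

For a conjugate pair Ka × Kb = Kw, so Kb = Kw/Ka = 1.0 × 10⁻¹⁴ / 7.75e-08 = 1.29e-07.

K_b = 1.29e-07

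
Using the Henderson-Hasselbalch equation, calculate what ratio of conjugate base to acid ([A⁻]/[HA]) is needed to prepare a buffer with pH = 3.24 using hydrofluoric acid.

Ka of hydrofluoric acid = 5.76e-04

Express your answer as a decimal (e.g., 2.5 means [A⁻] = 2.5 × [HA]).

pKa = -log(5.76e-04) = 3.2396. pH = pKa + log([A⁻]/[HA]), so log([A⁻]/[HA]) = pH − pKa = 3.24 − 3.2396 = 0.0004. [A⁻]/[HA] = 10^(0.0004) = 1.00

[A⁻]/[HA] = 1.00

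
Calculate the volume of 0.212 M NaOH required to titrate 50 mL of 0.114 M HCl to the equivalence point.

At equivalence: moles acid = moles base. moles HCl = 0.114 × 50/1000 = 0.0057 mol. V_base = moles / 0.212 × 1000 = 26.9 mL.

V_{base} = 26.9 mL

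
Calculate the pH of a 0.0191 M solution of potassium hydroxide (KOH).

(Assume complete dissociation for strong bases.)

[OH⁻] = 0.0191 M for strong base. pOH = -log[OH⁻] = 1.72, pH = 14 - pOH

pH = 12.28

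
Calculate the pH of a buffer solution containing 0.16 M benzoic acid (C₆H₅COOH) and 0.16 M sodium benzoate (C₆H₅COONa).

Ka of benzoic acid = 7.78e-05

pKa = -log(7.78e-05) = 4.11. pH = pKa + log([A⁻]/[HA]) = 4.11 + log(0.16/0.16)

pH = 4.11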